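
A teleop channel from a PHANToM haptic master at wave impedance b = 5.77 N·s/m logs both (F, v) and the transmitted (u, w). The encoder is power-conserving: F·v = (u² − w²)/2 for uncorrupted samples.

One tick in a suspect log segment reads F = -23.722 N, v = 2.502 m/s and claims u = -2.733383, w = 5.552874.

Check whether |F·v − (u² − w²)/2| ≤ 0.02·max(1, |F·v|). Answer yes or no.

F·v = (-23.722)×2.502 = -59.352444 W.
(u² − w²)/2 = (7.471383 − 30.834410)/2 = -11.681514 W.
|Δ| = 47.670930;  2% of max(1, |F·v|) = 1.187049.

no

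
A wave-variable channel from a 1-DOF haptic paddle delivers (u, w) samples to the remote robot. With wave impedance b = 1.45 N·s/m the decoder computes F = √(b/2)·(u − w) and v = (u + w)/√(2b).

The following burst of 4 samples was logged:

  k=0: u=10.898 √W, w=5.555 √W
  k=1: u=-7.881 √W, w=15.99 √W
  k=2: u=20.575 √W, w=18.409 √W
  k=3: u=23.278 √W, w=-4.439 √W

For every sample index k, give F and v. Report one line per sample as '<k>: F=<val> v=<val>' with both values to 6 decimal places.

0: F=4.549401 v=9.661534
1: F=-20.325424 v=4.761769
2: F=1.844283 v=22.892193
3: F=23.600175 v=11.062642

k=0: u−w=5.343000, u+w=16.453000; √(b/2)=0.851469, √(2b)=1.702939; F=0.851469×5.343=4.549401, v=16.453000/1.702939=9.661534
k=1: u−w=-23.871000, u+w=8.109000; √(b/2)=0.851469, √(2b)=1.702939; F=0.851469×(-23.871)=-20.325424, v=8.109000/1.702939=4.761769
k=2: u−w=2.166000, u+w=38.984000; √(b/2)=0.851469, √(2b)=1.702939; F=0.851469×2.166=1.844283, v=38.984000/1.702939=22.892193
k=3: u−w=27.717000, u+w=18.839000; √(b/2)=0.851469, √(2b)=1.702939; F=0.851469×27.717=23.600175, v=18.839000/1.702939=11.062642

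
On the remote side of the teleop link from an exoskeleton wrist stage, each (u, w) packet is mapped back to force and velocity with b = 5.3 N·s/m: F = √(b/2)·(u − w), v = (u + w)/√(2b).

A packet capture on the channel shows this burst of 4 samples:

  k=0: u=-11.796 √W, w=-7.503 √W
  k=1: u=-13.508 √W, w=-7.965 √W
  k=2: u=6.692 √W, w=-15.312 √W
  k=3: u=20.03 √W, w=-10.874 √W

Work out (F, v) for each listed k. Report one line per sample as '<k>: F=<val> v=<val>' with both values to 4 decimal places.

0: F=-6.9885 v=-5.9276
1: F=-9.0234 v=-6.5954
2: F=35.8199 v=-2.6476
3: F=50.3081 v=2.8122

k=0: u−w=-4.2930, u+w=-19.2990; √(b/2)=1.6279, √(2b)=3.2558; F=1.6279×(-4.293)=-6.9885, v=-19.2990/3.2558=-5.9276
k=1: u−w=-5.5430, u+w=-21.4730; √(b/2)=1.6279, √(2b)=3.2558; F=1.6279×(-5.543)=-9.0234, v=-21.4730/3.2558=-6.5954
k=2: u−w=22.0040, u+w=-8.6200; √(b/2)=1.6279, √(2b)=3.2558; F=1.6279×22.004=35.8199, v=-8.6200/3.2558=-2.6476
k=3: u−w=30.9040, u+w=9.1560; √(b/2)=1.6279, √(2b)=3.2558; F=1.6279×30.904=50.3081, v=9.1560/3.2558=2.8122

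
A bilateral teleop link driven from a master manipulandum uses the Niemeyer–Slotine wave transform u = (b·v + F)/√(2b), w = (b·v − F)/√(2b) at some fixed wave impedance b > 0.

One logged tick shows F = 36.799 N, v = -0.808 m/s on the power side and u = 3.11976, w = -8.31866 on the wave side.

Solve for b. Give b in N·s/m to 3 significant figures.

b = 20.7 N·s/m

u + w = -5.19890;  u + w = √(2b)·v, so √(2b) = -5.19890/(-0.808) = 6.43428.
b = (√(2b))²/2 = 41.39999/2 = 20.69999.
(Check via u − w = 2F/√(2b): u − w = 11.43842, 2F/√(2b) = 11.43842.)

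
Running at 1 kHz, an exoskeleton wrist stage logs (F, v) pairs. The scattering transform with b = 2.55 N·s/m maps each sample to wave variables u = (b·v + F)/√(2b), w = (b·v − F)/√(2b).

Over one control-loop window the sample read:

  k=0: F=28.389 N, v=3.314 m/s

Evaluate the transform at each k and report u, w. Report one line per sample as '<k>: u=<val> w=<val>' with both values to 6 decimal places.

k=0: b·v=2.55×3.314=8.450700; √(2b)=2.258318; u=(8.450700+28.389)/2.258318=16.312893, w=(8.450700−28.389)/2.258318=-8.828828

0: u=16.312893 w=-8.828828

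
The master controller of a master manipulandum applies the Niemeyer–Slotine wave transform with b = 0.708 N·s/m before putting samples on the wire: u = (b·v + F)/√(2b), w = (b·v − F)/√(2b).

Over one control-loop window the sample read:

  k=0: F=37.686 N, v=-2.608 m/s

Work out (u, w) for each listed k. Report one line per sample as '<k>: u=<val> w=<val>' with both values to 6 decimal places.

0: u=30.118321 w=-33.221731

k=0: b·v=0.708×(-2.608)=-1.846464; √(2b)=1.189958; u=(-1.846464+37.686)/1.189958=30.118321, w=(-1.846464−37.686)/1.189958=-33.221731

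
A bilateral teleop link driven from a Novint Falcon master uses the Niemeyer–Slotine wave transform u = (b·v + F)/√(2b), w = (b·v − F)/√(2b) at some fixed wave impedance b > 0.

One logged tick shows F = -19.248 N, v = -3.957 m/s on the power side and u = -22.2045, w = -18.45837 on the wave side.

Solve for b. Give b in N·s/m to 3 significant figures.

b = 52.8 N·s/m

u + w = -40.6629;  u + w = √(2b)·v, so √(2b) = -40.6629/(-3.957) = 10.2762.
b = (√(2b))²/2 = 105.6000/2 = 52.8000.
(Check via u − w = 2F/√(2b): u − w = -3.7461, 2F/√(2b) = -3.7461.)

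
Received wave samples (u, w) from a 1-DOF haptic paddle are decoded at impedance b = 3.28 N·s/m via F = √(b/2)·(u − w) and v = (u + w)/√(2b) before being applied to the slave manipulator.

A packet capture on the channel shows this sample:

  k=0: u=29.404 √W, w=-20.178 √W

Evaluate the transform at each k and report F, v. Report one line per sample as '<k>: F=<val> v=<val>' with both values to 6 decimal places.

0: F=63.495941 v=3.602148

k=0: u−w=49.582000, u+w=9.226000; √(b/2)=1.280625, √(2b)=2.561250; F=1.280625×49.582=63.495941, v=9.226000/2.561250=3.602148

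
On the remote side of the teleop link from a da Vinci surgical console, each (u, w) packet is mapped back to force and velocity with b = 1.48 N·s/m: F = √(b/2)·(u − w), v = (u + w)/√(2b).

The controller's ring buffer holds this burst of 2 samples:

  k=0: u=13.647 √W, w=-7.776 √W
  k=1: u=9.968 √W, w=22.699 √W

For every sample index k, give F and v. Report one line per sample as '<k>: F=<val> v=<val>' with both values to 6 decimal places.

0: F=18.428761 v=3.412449
1: F=-10.951620 v=18.987308

k=0: u−w=21.423000, u+w=5.871000; √(b/2)=0.860233, √(2b)=1.720465; F=0.860233×21.423=18.428761, v=5.871000/1.720465=3.412449
k=1: u−w=-12.731000, u+w=32.667000; √(b/2)=0.860233, √(2b)=1.720465; F=0.860233×(-12.731)=-10.951620, v=32.667000/1.720465=18.987308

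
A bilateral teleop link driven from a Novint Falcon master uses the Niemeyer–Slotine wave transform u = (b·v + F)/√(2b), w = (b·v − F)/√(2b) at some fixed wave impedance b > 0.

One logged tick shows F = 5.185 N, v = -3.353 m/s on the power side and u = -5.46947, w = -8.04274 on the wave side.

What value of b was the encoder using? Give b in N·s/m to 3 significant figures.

u + w = -13.5122;  u + w = √(2b)·v, so √(2b) = -13.5122/(-3.353) = 4.0299.
b = (√(2b))²/2 = 16.2400/2 = 8.1200.
(Check via u − w = 2F/√(2b): u − w = 2.5733, 2F/√(2b) = 2.5733.)

b = 8.12 N·s/m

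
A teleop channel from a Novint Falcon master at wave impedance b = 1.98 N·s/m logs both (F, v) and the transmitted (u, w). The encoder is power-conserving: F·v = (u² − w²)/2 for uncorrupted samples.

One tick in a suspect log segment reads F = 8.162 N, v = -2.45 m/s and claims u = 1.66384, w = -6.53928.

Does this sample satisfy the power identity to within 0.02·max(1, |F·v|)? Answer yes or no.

F·v = 8.162×(-2.45) = -19.99690 W.
(u² − w²)/2 = (2.76836 − 42.76218)/2 = -19.99691 W.
|Δ| = 0.00001;  2% of max(1, |F·v|) = 0.39994.

yes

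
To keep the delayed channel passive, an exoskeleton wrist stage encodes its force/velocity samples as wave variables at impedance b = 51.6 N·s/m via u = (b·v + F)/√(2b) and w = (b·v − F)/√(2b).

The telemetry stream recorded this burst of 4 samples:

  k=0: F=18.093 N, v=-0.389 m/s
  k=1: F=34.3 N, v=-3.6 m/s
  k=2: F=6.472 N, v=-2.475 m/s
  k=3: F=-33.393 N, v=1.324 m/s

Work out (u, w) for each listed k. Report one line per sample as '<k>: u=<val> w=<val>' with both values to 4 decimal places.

k=0: b·v=51.6×(-0.389)=-20.0724; √(2b)=10.1587; u=(-20.0724+18.093)/10.1587=-0.1948, w=(-20.0724−18.093)/10.1587=-3.7569
k=1: b·v=51.6×(-3.6)=-185.7600; √(2b)=10.1587; u=(-185.7600+34.3)/10.1587=-14.9093, w=(-185.7600−34.3)/10.1587=-21.6621
k=2: b·v=51.6×(-2.475)=-127.7100; √(2b)=10.1587; u=(-127.7100+6.472)/10.1587=-11.9344, w=(-127.7100−6.472)/10.1587=-13.2085
k=3: b·v=51.6×1.324=68.3184; √(2b)=10.1587; u=(68.3184+(-33.393))/10.1587=3.4380, w=(68.3184−(-33.393))/10.1587=10.0122

0: u=-0.1948 w=-3.7569
1: u=-14.9093 w=-21.6621
2: u=-11.9344 w=-13.2085
3: u=3.4380 w=10.0122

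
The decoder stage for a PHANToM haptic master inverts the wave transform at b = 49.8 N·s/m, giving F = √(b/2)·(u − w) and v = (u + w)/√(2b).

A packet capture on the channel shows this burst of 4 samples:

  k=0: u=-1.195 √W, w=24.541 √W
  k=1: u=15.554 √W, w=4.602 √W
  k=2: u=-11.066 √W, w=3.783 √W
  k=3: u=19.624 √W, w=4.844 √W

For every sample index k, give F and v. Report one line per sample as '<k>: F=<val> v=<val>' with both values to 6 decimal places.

0: F=-128.422382 v=2.339283
1: F=54.650370 v=2.019643
2: F=-74.096361 v=-0.729761
3: F=73.752052 v=2.451708

k=0: u−w=-25.736000, u+w=23.346000; √(b/2)=4.989990, √(2b)=9.979980; F=4.989990×(-25.736)=-128.422382, v=23.346000/9.979980=2.339283
k=1: u−w=10.952000, u+w=20.156000; √(b/2)=4.989990, √(2b)=9.979980; F=4.989990×10.952=54.650370, v=20.156000/9.979980=2.019643
k=2: u−w=-14.849000, u+w=-7.283000; √(b/2)=4.989990, √(2b)=9.979980; F=4.989990×(-14.849)=-74.096361, v=-7.283000/9.979980=-0.729761
k=3: u−w=14.780000, u+w=24.468000; √(b/2)=4.989990, √(2b)=9.979980; F=4.989990×14.78=73.752052, v=24.468000/9.979980=2.451708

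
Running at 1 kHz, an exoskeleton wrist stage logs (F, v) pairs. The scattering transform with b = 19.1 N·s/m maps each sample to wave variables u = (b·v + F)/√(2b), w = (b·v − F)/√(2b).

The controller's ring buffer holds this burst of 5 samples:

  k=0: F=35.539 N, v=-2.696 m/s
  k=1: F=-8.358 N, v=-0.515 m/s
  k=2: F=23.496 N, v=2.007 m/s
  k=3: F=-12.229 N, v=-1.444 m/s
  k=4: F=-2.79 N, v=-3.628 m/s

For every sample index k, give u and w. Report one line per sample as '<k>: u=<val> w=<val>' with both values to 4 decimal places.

k=0: b·v=19.1×(-2.696)=-51.4936; √(2b)=6.1806; u=(-51.4936+35.539)/6.1806=-2.5814, w=(-51.4936−35.539)/6.1806=-14.0815
k=1: b·v=19.1×(-0.515)=-9.8365; √(2b)=6.1806; u=(-9.8365+(-8.358))/6.1806=-2.9438, w=(-9.8365−(-8.358))/6.1806=-0.2392
k=2: b·v=19.1×2.007=38.3337; √(2b)=6.1806; u=(38.3337+23.496)/6.1806=10.0038, w=(38.3337−23.496)/6.1806=2.4007
k=3: b·v=19.1×(-1.444)=-27.5804; √(2b)=6.1806; u=(-27.5804+(-12.229))/6.1806=-6.4410, w=(-27.5804−(-12.229))/6.1806=-2.4838
k=4: b·v=19.1×(-3.628)=-69.2948; √(2b)=6.1806; u=(-69.2948+(-2.79))/6.1806=-11.6630, w=(-69.2948−(-2.79))/6.1806=-10.7602

0: u=-2.5814 w=-14.0815
1: u=-2.9438 w=-0.2392
2: u=10.0038 w=2.4007
3: u=-6.4410 w=-2.4838
4: u=-11.6630 w=-10.7602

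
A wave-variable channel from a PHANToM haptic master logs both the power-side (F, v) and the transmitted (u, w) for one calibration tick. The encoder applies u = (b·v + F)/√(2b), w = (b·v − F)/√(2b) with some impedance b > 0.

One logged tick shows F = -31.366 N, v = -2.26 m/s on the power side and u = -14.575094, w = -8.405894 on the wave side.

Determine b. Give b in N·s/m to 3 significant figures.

u + w = -22.980988;  u + w = √(2b)·v, so √(2b) = -22.980988/(-2.26) = 10.168579.
b = (√(2b))²/2 = 103.399994/2 = 51.699997.
(Check via u − w = 2F/√(2b): u − w = -6.169200, 2F/√(2b) = -6.169200.)

b = 51.7 N·s/m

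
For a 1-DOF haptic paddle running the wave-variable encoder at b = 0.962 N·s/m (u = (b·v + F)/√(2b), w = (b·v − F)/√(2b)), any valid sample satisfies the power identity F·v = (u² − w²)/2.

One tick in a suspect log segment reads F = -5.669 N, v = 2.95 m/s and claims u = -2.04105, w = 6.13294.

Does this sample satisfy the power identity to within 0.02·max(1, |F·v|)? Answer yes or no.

F·v = (-5.669)×2.95 = -16.72355 W.
(u² − w²)/2 = (4.16589 − 37.61295)/2 = -16.72353 W.
|Δ| = 0.00002;  2% of max(1, |F·v|) = 0.33447.

yes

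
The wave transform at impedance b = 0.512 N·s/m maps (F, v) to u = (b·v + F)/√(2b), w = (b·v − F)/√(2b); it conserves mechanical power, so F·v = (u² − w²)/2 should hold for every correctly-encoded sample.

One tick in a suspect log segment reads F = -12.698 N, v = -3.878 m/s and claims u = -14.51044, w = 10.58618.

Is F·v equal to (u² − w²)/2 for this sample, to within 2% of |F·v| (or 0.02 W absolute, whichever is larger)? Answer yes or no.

yes

F·v = (-12.698)×(-3.878) = 49.24284 W.
(u² − w²)/2 = (210.55287 − 112.06721)/2 = 49.24283 W.
|Δ| = 0.00001;  2% of max(1, |F·v|) = 0.98486.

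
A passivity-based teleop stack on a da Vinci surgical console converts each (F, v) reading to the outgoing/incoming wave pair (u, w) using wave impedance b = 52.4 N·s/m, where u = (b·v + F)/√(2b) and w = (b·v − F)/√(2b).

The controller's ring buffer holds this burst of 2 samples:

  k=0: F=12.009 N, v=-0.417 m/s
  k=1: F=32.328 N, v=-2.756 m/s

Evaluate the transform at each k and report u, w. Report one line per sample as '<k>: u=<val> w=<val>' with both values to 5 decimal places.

0: u=-0.96138 w=-3.30753
1: u=-10.94895 w=-17.26474

k=0: b·v=52.4×(-0.417)=-21.85080; √(2b)=10.23719; u=(-21.85080+12.009)/10.23719=-0.96138, w=(-21.85080−12.009)/10.23719=-3.30753
k=1: b·v=52.4×(-2.756)=-144.41440; √(2b)=10.23719; u=(-144.41440+32.328)/10.23719=-10.94895, w=(-144.41440−32.328)/10.23719=-17.26474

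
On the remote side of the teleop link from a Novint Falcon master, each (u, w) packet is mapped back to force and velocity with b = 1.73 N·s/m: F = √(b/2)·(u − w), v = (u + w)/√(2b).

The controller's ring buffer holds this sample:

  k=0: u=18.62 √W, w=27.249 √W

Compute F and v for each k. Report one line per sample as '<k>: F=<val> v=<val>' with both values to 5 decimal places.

k=0: u−w=-8.62900, u+w=45.86900; √(b/2)=0.93005, √(2b)=1.86011; F=0.93005×(-8.629)=-8.02543, v=45.86900/1.86011=24.65933

0: F=-8.02543 v=24.65933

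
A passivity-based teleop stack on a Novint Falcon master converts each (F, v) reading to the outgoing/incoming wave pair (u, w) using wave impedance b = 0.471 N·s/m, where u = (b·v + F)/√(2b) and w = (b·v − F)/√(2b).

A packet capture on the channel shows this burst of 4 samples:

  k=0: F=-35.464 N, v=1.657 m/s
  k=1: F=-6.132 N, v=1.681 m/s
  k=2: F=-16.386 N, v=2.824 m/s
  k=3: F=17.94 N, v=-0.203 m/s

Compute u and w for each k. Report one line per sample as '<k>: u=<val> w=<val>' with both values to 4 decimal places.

0: u=-35.7354 w=37.3436
1: u=-5.5022 w=7.1337
2: u=-15.5125 w=18.2534
3: u=18.3855 w=-18.5826

k=0: b·v=0.471×1.657=0.7804; √(2b)=0.9706; u=(0.7804+(-35.464))/0.9706=-35.7354, w=(0.7804−(-35.464))/0.9706=37.3436
k=1: b·v=0.471×1.681=0.7918; √(2b)=0.9706; u=(0.7918+(-6.132))/0.9706=-5.5022, w=(0.7918−(-6.132))/0.9706=7.1337
k=2: b·v=0.471×2.824=1.3301; √(2b)=0.9706; u=(1.3301+(-16.386))/0.9706=-15.5125, w=(1.3301−(-16.386))/0.9706=18.2534
k=3: b·v=0.471×(-0.203)=-0.0956; √(2b)=0.9706; u=(-0.0956+17.94)/0.9706=18.3855, w=(-0.0956−17.94)/0.9706=-18.5826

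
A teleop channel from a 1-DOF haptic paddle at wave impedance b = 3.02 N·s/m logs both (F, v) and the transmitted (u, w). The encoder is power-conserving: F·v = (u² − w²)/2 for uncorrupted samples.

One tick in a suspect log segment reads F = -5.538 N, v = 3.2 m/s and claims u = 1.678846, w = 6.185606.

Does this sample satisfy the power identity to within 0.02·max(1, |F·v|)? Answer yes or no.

F·v = (-5.538)×3.2 = -17.721600 W.
(u² − w²)/2 = (2.818524 − 38.261722)/2 = -17.721599 W.
|Δ| = 0.000001;  2% of max(1, |F·v|) = 0.354432.

yes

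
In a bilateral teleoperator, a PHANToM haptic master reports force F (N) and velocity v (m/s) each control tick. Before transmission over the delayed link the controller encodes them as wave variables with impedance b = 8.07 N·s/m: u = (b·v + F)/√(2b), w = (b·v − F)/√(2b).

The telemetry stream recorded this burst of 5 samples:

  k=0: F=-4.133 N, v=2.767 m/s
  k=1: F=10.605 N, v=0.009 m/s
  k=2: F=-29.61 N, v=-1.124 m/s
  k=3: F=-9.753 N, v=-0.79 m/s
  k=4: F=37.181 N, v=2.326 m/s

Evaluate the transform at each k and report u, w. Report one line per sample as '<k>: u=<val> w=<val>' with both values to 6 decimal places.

k=0: b·v=8.07×2.767=22.329690; √(2b)=4.017462; u=(22.329690+(-4.133))/4.017462=4.529400, w=(22.329690−(-4.133))/4.017462=6.586918
k=1: b·v=8.07×0.009=0.072630; √(2b)=4.017462; u=(0.072630+10.605)/4.017462=2.657805, w=(0.072630−10.605)/4.017462=-2.621648
k=2: b·v=8.07×(-1.124)=-9.070680; √(2b)=4.017462; u=(-9.070680+(-29.61))/4.017462=-9.628139, w=(-9.070680−(-29.61))/4.017462=5.112511
k=3: b·v=8.07×(-0.79)=-6.375300; √(2b)=4.017462; u=(-6.375300+(-9.753))/4.017462=-4.014550, w=(-6.375300−(-9.753))/4.017462=0.840755
k=4: b·v=8.07×2.326=18.770820; √(2b)=4.017462; u=(18.770820+37.181)/4.017462=13.927156, w=(18.770820−37.181)/4.017462=-4.582540

0: u=4.529400 w=6.586918
1: u=2.657805 w=-2.621648
2: u=-9.628139 w=5.112511
3: u=-4.014550 w=0.840755
4: u=13.927156 w=-4.582540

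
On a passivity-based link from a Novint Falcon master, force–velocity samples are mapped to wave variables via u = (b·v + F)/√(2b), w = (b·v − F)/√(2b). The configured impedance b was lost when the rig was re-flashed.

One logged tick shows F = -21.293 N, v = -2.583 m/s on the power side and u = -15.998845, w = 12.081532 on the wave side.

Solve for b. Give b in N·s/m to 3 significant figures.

b = 1.15 N·s/m

u + w = -3.917313;  u + w = √(2b)·v, so √(2b) = -3.917313/(-2.583) = 1.516575.
b = (√(2b))²/2 = 2.299999/2 = 1.150000.
(Check via u − w = 2F/√(2b): u − w = -28.080377, 2F/√(2b) = -28.080380.)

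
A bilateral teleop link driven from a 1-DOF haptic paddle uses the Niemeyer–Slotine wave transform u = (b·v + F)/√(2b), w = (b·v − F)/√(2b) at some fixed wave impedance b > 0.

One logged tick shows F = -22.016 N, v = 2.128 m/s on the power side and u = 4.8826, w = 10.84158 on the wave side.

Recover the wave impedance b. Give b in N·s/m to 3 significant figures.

b = 27.3 N·s/m

u + w = 15.72418;  u + w = √(2b)·v, so √(2b) = 15.72418/2.128 = 7.38918.
b = (√(2b))²/2 = 54.60002/2 = 27.30001.
(Check via u − w = 2F/√(2b): u − w = -5.95898, 2F/√(2b) = -5.95898.)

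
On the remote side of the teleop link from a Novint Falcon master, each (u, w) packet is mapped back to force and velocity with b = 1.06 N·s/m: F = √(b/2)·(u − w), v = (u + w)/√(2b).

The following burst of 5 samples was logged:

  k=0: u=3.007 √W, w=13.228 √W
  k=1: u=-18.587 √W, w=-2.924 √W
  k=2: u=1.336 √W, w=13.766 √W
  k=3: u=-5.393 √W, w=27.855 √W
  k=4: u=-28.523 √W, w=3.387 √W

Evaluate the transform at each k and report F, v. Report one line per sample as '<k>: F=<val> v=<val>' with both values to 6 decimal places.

k=0: u−w=-10.221000, u+w=16.235000; √(b/2)=0.728011, √(2b)=1.456022; F=0.728011×(-10.221)=-7.441000, v=16.235000/1.456022=11.150244
k=1: u−w=-15.663000, u+w=-21.511000; √(b/2)=0.728011, √(2b)=1.456022; F=0.728011×(-15.663)=-11.402836, v=-21.511000/1.456022=-14.773815
k=2: u−w=-12.430000, u+w=15.102000; √(b/2)=0.728011, √(2b)=1.456022; F=0.728011×(-12.43)=-9.049177, v=15.102000/1.456022=10.372096
k=3: u−w=-33.248000, u+w=22.462000; √(b/2)=0.728011, √(2b)=1.456022; F=0.728011×(-33.248)=-24.204909, v=22.462000/1.456022=15.426965
k=4: u−w=-31.910000, u+w=-25.136000; √(b/2)=0.728011, √(2b)=1.456022; F=0.728011×(-31.91)=-23.230831, v=-25.136000/1.456022=-17.263476

0: F=-7.441000 v=11.150244
1: F=-11.402836 v=-14.773815
2: F=-9.049177 v=10.372096
3: F=-24.204909 v=15.426965
4: F=-23.230831 v=-17.263476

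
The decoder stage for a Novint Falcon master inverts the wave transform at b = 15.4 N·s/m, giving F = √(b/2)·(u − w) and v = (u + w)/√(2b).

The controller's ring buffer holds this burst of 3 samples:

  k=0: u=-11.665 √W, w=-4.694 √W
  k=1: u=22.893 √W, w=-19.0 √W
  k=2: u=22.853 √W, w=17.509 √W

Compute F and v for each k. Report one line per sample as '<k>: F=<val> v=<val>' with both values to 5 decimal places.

k=0: u−w=-6.97100, u+w=-16.35900; √(b/2)=2.77489, √(2b)=5.54977; F=2.77489×(-6.971)=-19.34374, v=-16.35900/5.54977=-2.94769
k=1: u−w=41.89300, u+w=3.89300; √(b/2)=2.77489, √(2b)=5.54977; F=2.77489×41.893=116.24836, v=3.89300/5.54977=0.70147
k=2: u−w=5.34400, u+w=40.36200; √(b/2)=2.77489, √(2b)=5.54977; F=2.77489×5.344=14.82900, v=40.36200/5.54977=7.27273

0: F=-19.34374 v=-2.94769
1: F=116.24836 v=0.70147
2: F=14.82900 v=7.27273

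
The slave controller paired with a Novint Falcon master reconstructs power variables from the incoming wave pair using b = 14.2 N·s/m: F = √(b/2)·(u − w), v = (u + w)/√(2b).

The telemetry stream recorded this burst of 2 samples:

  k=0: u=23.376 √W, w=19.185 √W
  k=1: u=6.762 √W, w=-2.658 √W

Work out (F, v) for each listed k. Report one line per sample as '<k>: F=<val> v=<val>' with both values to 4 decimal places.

k=0: u−w=4.1910, u+w=42.5610; √(b/2)=2.6646, √(2b)=5.3292; F=2.6646×4.191=11.1673, v=42.5610/5.3292=7.9864
k=1: u−w=9.4200, u+w=4.1040; √(b/2)=2.6646, √(2b)=5.3292; F=2.6646×9.42=25.1004, v=4.1040/5.3292=0.7701

0: F=11.1673 v=7.9864
1: F=25.1004 v=0.7701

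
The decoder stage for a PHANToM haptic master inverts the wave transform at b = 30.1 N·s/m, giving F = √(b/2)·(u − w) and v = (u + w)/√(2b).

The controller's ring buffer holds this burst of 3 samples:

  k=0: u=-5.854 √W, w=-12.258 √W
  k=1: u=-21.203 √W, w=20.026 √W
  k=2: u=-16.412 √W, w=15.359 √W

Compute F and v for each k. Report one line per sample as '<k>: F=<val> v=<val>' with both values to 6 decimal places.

k=0: u−w=6.404000, u+w=-18.112000; √(b/2)=3.879433, √(2b)=7.758866; F=3.879433×6.404=24.843889, v=-18.112000/7.758866=-2.334362
k=1: u−w=-41.229000, u+w=-1.177000; √(b/2)=3.879433, √(2b)=7.758866; F=3.879433×(-41.229)=-159.945141, v=-1.177000/7.758866=-0.151697
k=2: u−w=-31.771000, u+w=-1.053000; √(b/2)=3.879433, √(2b)=7.758866; F=3.879433×(-31.771)=-123.253464, v=-1.053000/7.758866=-0.135716

0: F=24.843889 v=-2.334362
1: F=-159.945141 v=-0.151697
2: F=-123.253464 v=-0.135716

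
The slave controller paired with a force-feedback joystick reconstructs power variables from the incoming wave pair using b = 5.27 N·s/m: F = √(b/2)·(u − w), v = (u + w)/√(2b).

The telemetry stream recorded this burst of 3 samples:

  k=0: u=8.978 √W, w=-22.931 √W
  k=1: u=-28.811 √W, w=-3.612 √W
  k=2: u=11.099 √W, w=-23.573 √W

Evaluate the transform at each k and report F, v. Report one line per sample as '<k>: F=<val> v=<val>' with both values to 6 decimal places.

k=0: u−w=31.909000, u+w=-13.953000; √(b/2)=1.623268, √(2b)=3.246537; F=1.623268×31.909=51.796868, v=-13.953000/3.246537=-4.297811
k=1: u−w=-25.199000, u+w=-32.423000; √(b/2)=1.623268, √(2b)=3.246537; F=1.623268×(-25.199)=-40.904738, v=-32.423000/3.246537=-9.986950
k=2: u−w=34.672000, u+w=-12.474000; √(b/2)=1.623268, √(2b)=3.246537; F=1.623268×34.672=56.281959, v=-12.474000/3.246537=-3.842248

0: F=51.796868 v=-4.297811
1: F=-40.904738 v=-9.986950
2: F=56.281959 v=-3.842248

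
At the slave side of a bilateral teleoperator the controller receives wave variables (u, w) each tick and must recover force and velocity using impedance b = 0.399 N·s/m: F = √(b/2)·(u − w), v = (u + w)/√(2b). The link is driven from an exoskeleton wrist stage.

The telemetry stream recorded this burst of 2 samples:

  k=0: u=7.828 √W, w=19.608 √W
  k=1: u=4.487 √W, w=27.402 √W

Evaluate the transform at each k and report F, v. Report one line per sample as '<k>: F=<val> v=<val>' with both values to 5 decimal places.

k=0: u−w=-11.78000, u+w=27.43600; √(b/2)=0.44665, √(2b)=0.89331; F=0.44665×(-11.78)=-5.26159, v=27.43600/0.89331=30.71280
k=1: u−w=-22.91500, u+w=31.88900; √(b/2)=0.44665, √(2b)=0.89331; F=0.44665×(-22.915)=-10.23508, v=31.88900/0.89331=35.69764

0: F=-5.26159 v=30.71280
1: F=-10.23508 v=35.69764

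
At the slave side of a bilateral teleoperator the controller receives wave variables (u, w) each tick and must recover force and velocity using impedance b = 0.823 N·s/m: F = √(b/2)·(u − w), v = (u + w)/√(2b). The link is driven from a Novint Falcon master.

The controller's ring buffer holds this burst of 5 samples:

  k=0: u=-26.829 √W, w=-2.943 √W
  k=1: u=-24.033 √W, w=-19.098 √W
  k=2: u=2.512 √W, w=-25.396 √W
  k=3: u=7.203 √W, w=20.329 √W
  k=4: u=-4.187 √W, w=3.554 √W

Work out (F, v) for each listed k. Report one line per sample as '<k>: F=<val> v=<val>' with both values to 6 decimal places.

0: F=-15.322455 v=-23.205616
1: F=-3.165717 v=-33.618212
2: F=17.902498 v=-17.836803
3: F=-8.420101 v=21.459660
4: F=-4.965717 v=-0.493388

k=0: u−w=-23.886000, u+w=-29.772000; √(b/2)=0.641483, √(2b)=1.282965; F=0.641483×(-23.886)=-15.322455, v=-29.772000/1.282965=-23.205616
k=1: u−w=-4.935000, u+w=-43.131000; √(b/2)=0.641483, √(2b)=1.282965; F=0.641483×(-4.935)=-3.165717, v=-43.131000/1.282965=-33.618212
k=2: u−w=27.908000, u+w=-22.884000; √(b/2)=0.641483, √(2b)=1.282965; F=0.641483×27.908=17.902498, v=-22.884000/1.282965=-17.836803
k=3: u−w=-13.126000, u+w=27.532000; √(b/2)=0.641483, √(2b)=1.282965; F=0.641483×(-13.126)=-8.420101, v=27.532000/1.282965=21.459660
k=4: u−w=-7.741000, u+w=-0.633000; √(b/2)=0.641483, √(2b)=1.282965; F=0.641483×(-7.741)=-4.965717, v=-0.633000/1.282965=-0.493388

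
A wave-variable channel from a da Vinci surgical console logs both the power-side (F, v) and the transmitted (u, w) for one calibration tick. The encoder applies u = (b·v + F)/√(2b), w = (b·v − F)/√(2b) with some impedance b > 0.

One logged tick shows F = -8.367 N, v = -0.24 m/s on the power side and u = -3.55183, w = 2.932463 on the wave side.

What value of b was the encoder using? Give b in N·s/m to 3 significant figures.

u + w = -0.619367;  u + w = √(2b)·v, so √(2b) = -0.619367/(-0.24) = 2.580696.
b = (√(2b))²/2 = 6.659991/2 = 3.329995.
(Check via u − w = 2F/√(2b): u − w = -6.484293, 2F/√(2b) = -6.484298.)

b = 3.33 N·s/m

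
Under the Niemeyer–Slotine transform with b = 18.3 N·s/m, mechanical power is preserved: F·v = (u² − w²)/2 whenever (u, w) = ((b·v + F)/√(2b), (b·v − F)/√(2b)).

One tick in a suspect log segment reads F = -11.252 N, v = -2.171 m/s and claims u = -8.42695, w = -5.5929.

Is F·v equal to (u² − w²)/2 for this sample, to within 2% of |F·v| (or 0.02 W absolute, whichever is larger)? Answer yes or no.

no

F·v = (-11.252)×(-2.171) = 24.4281 W.
(u² − w²)/2 = (71.0135 − 31.2805)/2 = 19.8665 W.
|Δ| = 4.5616;  2% of max(1, |F·v|) = 0.4886.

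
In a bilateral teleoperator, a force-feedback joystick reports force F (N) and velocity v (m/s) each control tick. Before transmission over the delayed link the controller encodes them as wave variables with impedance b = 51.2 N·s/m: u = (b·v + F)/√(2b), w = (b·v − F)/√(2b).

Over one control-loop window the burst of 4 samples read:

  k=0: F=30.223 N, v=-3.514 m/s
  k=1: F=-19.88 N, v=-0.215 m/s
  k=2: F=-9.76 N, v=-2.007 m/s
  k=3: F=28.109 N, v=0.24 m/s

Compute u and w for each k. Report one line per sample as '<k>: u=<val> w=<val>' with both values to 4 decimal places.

0: u=-14.7929 w=-20.7663
1: u=-3.0524 w=0.8767
2: u=-11.1192 w=-9.1902
3: u=3.9921 w=-1.5634

k=0: b·v=51.2×(-3.514)=-179.9168; √(2b)=10.1193; u=(-179.9168+30.223)/10.1193=-14.7929, w=(-179.9168−30.223)/10.1193=-20.7663
k=1: b·v=51.2×(-0.215)=-11.0080; √(2b)=10.1193; u=(-11.0080+(-19.88))/10.1193=-3.0524, w=(-11.0080−(-19.88))/10.1193=0.8767
k=2: b·v=51.2×(-2.007)=-102.7584; √(2b)=10.1193; u=(-102.7584+(-9.76))/10.1193=-11.1192, w=(-102.7584−(-9.76))/10.1193=-9.1902
k=3: b·v=51.2×0.24=12.2880; √(2b)=10.1193; u=(12.2880+28.109)/10.1193=3.9921, w=(12.2880−28.109)/10.1193=-1.5634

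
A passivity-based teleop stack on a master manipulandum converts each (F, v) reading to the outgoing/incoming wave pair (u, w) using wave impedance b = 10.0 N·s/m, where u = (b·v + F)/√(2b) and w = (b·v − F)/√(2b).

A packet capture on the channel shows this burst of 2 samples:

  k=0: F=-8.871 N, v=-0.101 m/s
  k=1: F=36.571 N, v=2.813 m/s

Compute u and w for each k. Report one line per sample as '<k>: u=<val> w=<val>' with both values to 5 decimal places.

k=0: b·v=10.0×(-0.101)=-1.01000; √(2b)=4.47214; u=(-1.01000+(-8.871))/4.47214=-2.20946, w=(-1.01000−(-8.871))/4.47214=1.75777
k=1: b·v=10.0×2.813=28.13000; √(2b)=4.47214; u=(28.13000+36.571)/4.47214=14.46758, w=(28.13000−36.571)/4.47214=-1.88746

0: u=-2.20946 w=1.75777
1: u=14.46758 w=-1.88746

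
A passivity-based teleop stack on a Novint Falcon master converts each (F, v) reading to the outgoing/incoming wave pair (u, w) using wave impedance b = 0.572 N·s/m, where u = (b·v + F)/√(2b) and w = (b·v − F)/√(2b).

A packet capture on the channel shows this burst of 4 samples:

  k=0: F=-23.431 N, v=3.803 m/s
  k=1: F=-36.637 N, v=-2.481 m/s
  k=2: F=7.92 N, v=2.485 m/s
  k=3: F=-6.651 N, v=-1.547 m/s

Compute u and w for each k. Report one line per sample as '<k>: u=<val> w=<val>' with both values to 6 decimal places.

0: u=-19.872938 w=23.940548
1: u=-35.580466 w=32.926840
2: u=8.733733 w=-6.075828
3: u=-7.045652 w=5.391013

k=0: b·v=0.572×3.803=2.175316; √(2b)=1.069579; u=(2.175316+(-23.431))/1.069579=-19.872938, w=(2.175316−(-23.431))/1.069579=23.940548
k=1: b·v=0.572×(-2.481)=-1.419132; √(2b)=1.069579; u=(-1.419132+(-36.637))/1.069579=-35.580466, w=(-1.419132−(-36.637))/1.069579=32.926840
k=2: b·v=0.572×2.485=1.421420; √(2b)=1.069579; u=(1.421420+7.92)/1.069579=8.733733, w=(1.421420−7.92)/1.069579=-6.075828
k=3: b·v=0.572×(-1.547)=-0.884884; √(2b)=1.069579; u=(-0.884884+(-6.651))/1.069579=-7.045652, w=(-0.884884−(-6.651))/1.069579=5.391013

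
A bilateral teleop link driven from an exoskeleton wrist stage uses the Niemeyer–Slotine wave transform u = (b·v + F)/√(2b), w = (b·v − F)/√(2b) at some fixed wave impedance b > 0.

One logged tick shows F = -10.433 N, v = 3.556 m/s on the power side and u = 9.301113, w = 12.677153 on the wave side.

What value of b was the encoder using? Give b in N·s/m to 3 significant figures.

b = 19.1 N·s/m

u + w = 21.978266;  u + w = √(2b)·v, so √(2b) = 21.978266/3.556 = 6.180615.
b = (√(2b))²/2 = 38.199999/2 = 19.099999.
(Check via u − w = 2F/√(2b): u − w = -3.376040, 2F/√(2b) = -3.376040.)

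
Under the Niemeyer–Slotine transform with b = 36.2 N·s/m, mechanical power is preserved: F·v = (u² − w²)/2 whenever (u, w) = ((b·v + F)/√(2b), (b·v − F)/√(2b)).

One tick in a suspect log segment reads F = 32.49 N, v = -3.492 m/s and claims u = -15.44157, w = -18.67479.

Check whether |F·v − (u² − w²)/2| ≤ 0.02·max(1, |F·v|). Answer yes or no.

no

F·v = 32.49×(-3.492) = -113.4551 W.
(u² − w²)/2 = (238.4421 − 348.7478)/2 = -55.1528 W.
|Δ| = 58.3022;  2% of max(1, |F·v|) = 2.2691.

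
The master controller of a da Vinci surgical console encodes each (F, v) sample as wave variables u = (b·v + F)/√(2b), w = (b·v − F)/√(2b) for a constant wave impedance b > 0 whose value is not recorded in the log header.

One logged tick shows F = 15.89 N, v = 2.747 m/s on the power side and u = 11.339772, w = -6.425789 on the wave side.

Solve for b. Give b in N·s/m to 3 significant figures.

b = 1.6 N·s/m

u + w = 4.913983;  u + w = √(2b)·v, so √(2b) = 4.913983/2.747 = 1.788854.
b = (√(2b))²/2 = 3.200000/2 = 1.600000.
(Check via u − w = 2F/√(2b): u − w = 17.765561, 2F/√(2b) = 17.765560.)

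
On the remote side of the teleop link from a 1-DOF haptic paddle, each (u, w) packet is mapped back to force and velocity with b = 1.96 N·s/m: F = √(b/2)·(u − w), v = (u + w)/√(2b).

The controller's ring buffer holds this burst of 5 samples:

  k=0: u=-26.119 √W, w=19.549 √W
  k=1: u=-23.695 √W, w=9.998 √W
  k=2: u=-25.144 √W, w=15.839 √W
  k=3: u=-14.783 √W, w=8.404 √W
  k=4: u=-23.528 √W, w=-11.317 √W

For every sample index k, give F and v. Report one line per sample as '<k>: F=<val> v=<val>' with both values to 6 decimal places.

0: F=-45.209013 v=-3.318351
1: F=-33.354368 v=-6.918030
2: F=-40.571100 v=-4.699735
3: F=-22.953959 v=-3.221882
4: F=-12.088273 v=-17.599383

k=0: u−w=-45.668000, u+w=-6.570000; √(b/2)=0.989949, √(2b)=1.979899; F=0.989949×(-45.668)=-45.209013, v=-6.570000/1.979899=-3.318351
k=1: u−w=-33.693000, u+w=-13.697000; √(b/2)=0.989949, √(2b)=1.979899; F=0.989949×(-33.693)=-33.354368, v=-13.697000/1.979899=-6.918030
k=2: u−w=-40.983000, u+w=-9.305000; √(b/2)=0.989949, √(2b)=1.979899; F=0.989949×(-40.983)=-40.571100, v=-9.305000/1.979899=-4.699735
k=3: u−w=-23.187000, u+w=-6.379000; √(b/2)=0.989949, √(2b)=1.979899; F=0.989949×(-23.187)=-22.953959, v=-6.379000/1.979899=-3.221882
k=4: u−w=-12.211000, u+w=-34.845000; √(b/2)=0.989949, √(2b)=1.979899; F=0.989949×(-12.211)=-12.088273, v=-34.845000/1.979899=-17.599383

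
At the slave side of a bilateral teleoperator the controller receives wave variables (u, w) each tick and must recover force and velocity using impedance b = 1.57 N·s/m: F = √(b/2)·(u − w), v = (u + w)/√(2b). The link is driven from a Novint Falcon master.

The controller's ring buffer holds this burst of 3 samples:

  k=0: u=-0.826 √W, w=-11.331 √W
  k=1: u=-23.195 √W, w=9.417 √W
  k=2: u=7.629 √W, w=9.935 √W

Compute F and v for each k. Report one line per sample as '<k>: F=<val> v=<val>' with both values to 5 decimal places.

k=0: u−w=10.50500, u+w=-12.15700; √(b/2)=0.88600, √(2b)=1.77200; F=0.88600×10.505=9.30745, v=-12.15700/1.77200=-6.86059
k=1: u−w=-32.61200, u+w=-13.77800; √(b/2)=0.88600, √(2b)=1.77200; F=0.88600×(-32.612)=-28.89431, v=-13.77800/1.77200=-7.77538
k=2: u−w=-2.30600, u+w=17.56400; √(b/2)=0.88600, √(2b)=1.77200; F=0.88600×(-2.306)=-2.04312, v=17.56400/1.77200=9.91194

0: F=9.30745 v=-6.86059
1: F=-28.89431 v=-7.77538
2: F=-2.04312 v=9.91194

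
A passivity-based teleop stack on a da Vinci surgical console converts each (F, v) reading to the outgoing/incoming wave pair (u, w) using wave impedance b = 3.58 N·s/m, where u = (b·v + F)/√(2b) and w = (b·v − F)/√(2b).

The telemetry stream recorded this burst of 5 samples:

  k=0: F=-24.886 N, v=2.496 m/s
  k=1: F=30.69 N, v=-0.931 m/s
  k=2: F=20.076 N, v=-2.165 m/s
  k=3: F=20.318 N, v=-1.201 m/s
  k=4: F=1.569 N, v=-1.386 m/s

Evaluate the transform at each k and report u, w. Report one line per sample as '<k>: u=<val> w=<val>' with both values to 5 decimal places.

0: u=-5.96091 w=12.63976
1: u=10.22380 w=-12.71498
2: u=4.60618 w=-10.39933
3: u=5.98636 w=-9.20002
4: u=-1.26798 w=-2.44070

k=0: b·v=3.58×2.496=8.93568; √(2b)=2.67582; u=(8.93568+(-24.886))/2.67582=-5.96091, w=(8.93568−(-24.886))/2.67582=12.63976
k=1: b·v=3.58×(-0.931)=-3.33298; √(2b)=2.67582; u=(-3.33298+30.69)/2.67582=10.22380, w=(-3.33298−30.69)/2.67582=-12.71498
k=2: b·v=3.58×(-2.165)=-7.75070; √(2b)=2.67582; u=(-7.75070+20.076)/2.67582=4.60618, w=(-7.75070−20.076)/2.67582=-10.39933
k=3: b·v=3.58×(-1.201)=-4.29958; √(2b)=2.67582; u=(-4.29958+20.318)/2.67582=5.98636, w=(-4.29958−20.318)/2.67582=-9.20002
k=4: b·v=3.58×(-1.386)=-4.96188; √(2b)=2.67582; u=(-4.96188+1.569)/2.67582=-1.26798, w=(-4.96188−1.569)/2.67582=-2.44070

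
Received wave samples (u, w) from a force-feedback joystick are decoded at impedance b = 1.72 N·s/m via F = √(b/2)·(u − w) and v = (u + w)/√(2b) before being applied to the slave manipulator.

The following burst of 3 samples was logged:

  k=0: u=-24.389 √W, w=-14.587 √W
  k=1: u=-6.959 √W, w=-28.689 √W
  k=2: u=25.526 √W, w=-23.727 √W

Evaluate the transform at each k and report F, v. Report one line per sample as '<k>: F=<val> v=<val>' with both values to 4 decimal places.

0: F=-9.0900 v=-21.0145
1: F=20.1516 v=-19.2201
2: F=45.6754 v=0.9700

k=0: u−w=-9.8020, u+w=-38.9760; √(b/2)=0.9274, √(2b)=1.8547; F=0.9274×(-9.802)=-9.0900, v=-38.9760/1.8547=-21.0145
k=1: u−w=21.7300, u+w=-35.6480; √(b/2)=0.9274, √(2b)=1.8547; F=0.9274×21.73=20.1516, v=-35.6480/1.8547=-19.2201
k=2: u−w=49.2530, u+w=1.7990; √(b/2)=0.9274, √(2b)=1.8547; F=0.9274×49.253=45.6754, v=1.7990/1.8547=0.9700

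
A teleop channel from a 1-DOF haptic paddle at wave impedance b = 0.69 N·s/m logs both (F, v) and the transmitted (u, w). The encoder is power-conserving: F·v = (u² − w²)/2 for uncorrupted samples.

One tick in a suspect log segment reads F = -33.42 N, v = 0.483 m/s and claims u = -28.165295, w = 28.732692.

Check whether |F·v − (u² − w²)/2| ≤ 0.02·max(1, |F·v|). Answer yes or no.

F·v = (-33.42)×0.483 = -16.141860 W.
(u² − w²)/2 = (793.283842 − 825.567590)/2 = -16.141874 W.
|Δ| = 0.000014;  2% of max(1, |F·v|) = 0.322837.

yes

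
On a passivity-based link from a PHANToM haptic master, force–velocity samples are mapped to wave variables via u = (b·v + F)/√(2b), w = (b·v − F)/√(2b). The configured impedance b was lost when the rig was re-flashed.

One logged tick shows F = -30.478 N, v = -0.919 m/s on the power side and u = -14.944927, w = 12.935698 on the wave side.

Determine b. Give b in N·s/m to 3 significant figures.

u + w = -2.009229;  u + w = √(2b)·v, so √(2b) = -2.009229/(-0.919) = 2.186321.
b = (√(2b))²/2 = 4.780000/2 = 2.390000.
(Check via u − w = 2F/√(2b): u − w = -27.880625, 2F/√(2b) = -27.880627.)

b = 2.39 N·s/m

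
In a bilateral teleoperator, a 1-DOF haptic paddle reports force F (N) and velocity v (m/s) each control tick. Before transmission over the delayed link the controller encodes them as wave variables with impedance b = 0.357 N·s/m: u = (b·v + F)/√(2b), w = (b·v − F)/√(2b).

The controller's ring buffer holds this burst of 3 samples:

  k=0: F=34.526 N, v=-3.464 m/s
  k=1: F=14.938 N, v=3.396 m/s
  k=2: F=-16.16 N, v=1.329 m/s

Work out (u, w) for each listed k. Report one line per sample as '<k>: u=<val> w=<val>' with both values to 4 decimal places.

0: u=39.3964 w=-42.3234
1: u=19.1132 w=-16.2436
2: u=-18.5631 w=19.6861

k=0: b·v=0.357×(-3.464)=-1.2366; √(2b)=0.8450; u=(-1.2366+34.526)/0.8450=39.3964, w=(-1.2366−34.526)/0.8450=-42.3234
k=1: b·v=0.357×3.396=1.2124; √(2b)=0.8450; u=(1.2124+14.938)/0.8450=19.1132, w=(1.2124−14.938)/0.8450=-16.2436
k=2: b·v=0.357×1.329=0.4745; √(2b)=0.8450; u=(0.4745+(-16.16))/0.8450=-18.5631, w=(0.4745−(-16.16))/0.8450=19.6861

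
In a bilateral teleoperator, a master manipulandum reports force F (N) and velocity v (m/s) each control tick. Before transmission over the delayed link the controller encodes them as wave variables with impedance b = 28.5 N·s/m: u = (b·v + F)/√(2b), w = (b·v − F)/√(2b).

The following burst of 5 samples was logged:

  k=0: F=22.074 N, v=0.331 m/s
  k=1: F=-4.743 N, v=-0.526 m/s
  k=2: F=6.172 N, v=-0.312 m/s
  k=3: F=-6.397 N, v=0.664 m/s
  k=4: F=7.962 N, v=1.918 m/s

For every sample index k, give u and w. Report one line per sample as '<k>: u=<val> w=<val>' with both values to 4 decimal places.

k=0: b·v=28.5×0.331=9.4335; √(2b)=7.5498; u=(9.4335+22.074)/7.5498=4.1733, w=(9.4335−22.074)/7.5498=-1.6743
k=1: b·v=28.5×(-0.526)=-14.9910; √(2b)=7.5498; u=(-14.9910+(-4.743))/7.5498=-2.6138, w=(-14.9910−(-4.743))/7.5498=-1.3574
k=2: b·v=28.5×(-0.312)=-8.8920; √(2b)=7.5498; u=(-8.8920+6.172)/7.5498=-0.3603, w=(-8.8920−6.172)/7.5498=-1.9953
k=3: b·v=28.5×0.664=18.9240; √(2b)=7.5498; u=(18.9240+(-6.397))/7.5498=1.6592, w=(18.9240−(-6.397))/7.5498=3.3538
k=4: b·v=28.5×1.918=54.6630; √(2b)=7.5498; u=(54.6630+7.962)/7.5498=8.2949, w=(54.6630−7.962)/7.5498=6.1857

0: u=4.1733 w=-1.6743
1: u=-2.6138 w=-1.3574
2: u=-0.3603 w=-1.9953
3: u=1.6592 w=3.3538
4: u=8.2949 w=6.1857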